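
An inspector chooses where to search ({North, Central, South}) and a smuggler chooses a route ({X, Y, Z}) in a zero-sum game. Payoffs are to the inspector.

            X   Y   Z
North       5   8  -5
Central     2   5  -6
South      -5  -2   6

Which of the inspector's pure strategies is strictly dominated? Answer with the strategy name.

Central

North gives a strictly higher payoff than Central against every column: 5 > 2, 8 > 5, -5 > -6.
So Central is strictly dominated and the inspector never plays it.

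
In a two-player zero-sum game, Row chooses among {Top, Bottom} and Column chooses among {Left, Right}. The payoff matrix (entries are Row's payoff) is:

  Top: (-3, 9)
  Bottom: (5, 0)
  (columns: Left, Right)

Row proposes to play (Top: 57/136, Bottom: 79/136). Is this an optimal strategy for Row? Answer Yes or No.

Against Left this mix gives (57/136)·(-3) + (79/136)·5 = 28/17.
Against Right this mix gives (57/136)·9 + (79/136)·0 = 513/136.
Column will play Left, holding Row to 28/17. Shifting weight toward the row that does better against Left would raise this floor (the equalizing mix achieves 45/17 against both Left and Right), so the proposed strategy is not optimal.

No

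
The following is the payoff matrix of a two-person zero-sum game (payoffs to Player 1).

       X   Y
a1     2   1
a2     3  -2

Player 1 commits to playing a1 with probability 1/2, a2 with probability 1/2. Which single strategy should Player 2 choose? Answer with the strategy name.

If Player 2 plays X, Player 1's expected payoff is (1/2)·2 + (1/2)·3 = 5/2.
If Player 2 plays Y, Player 1's expected payoff is (1/2)·1 + (1/2)·(-2) = -1/2.
Player 2 minimizes Player 1's payoff; the smallest is -1/2, so the best response is Y.

Y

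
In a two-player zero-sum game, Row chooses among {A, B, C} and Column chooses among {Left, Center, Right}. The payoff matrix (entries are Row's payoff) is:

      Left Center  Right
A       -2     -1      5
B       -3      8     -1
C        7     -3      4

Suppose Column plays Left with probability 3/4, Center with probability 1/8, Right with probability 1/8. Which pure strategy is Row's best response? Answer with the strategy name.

Expected payoff of A: (3/4)·(-2) + (1/8)·(-1) + (1/8)·5 = -1.
Expected payoff of B: (3/4)·(-3) + (1/8)·8 + (1/8)·(-1) = -11/8.
Expected payoff of C: (3/4)·7 + (1/8)·(-3) + (1/8)·4 = 43/8.
The largest is 43/8, so Row's best response is C.

C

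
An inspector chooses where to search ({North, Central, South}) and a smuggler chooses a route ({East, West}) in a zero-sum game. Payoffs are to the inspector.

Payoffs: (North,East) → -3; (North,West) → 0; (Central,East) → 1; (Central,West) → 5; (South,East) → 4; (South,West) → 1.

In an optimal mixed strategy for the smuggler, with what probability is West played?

Row minima: North → -3, Central → 1, South → 1; maximin = 1.
Column maxima: East → 4, West → 5; minimax = 4.
1 ≠ 4, so there is no saddle point; optimal play is mixed.
North is strictly dominated by Central, so the inspector never plays it.
On the remaining 2×2 (Central, South vs East, West):
Let the inspector play Central with probability p. Expected payoff against East: 1p + 4(1−p) = −3p + 4; against West: 5p + 1(1−p) = 4p + 1.
Setting these equal: −3p + 4 = 4p + 1 ⇒ −7p = -3 ⇒ p = 3/7, and the value is (-3)·(3/7) + 4 = 19/7.
For the smuggler: with q = P(East), equating Central's and South's payoffs gives −4q + 5 = 3q + 1 ⇒ q = 4/7.

3/7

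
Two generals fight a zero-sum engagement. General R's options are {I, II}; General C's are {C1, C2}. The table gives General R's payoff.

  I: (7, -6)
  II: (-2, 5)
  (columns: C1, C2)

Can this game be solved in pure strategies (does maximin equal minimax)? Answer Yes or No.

Row minima: I → -6, II → -2; maximin = -2.
Column maxima: C1 → 7, C2 → 5; minimax = 5.
-2 ≠ 5, so no pure-strategy equilibrium exists.

No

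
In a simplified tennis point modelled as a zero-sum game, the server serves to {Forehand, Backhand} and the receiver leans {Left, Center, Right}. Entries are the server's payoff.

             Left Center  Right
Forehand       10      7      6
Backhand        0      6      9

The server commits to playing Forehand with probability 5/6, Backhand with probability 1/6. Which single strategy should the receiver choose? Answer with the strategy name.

Right

If the receiver plays Left, the server's expected payoff is (5/6)·10 + (1/6)·0 = 25/3.
If the receiver plays Center, the server's expected payoff is (5/6)·7 + (1/6)·6 = 41/6.
If the receiver plays Right, the server's expected payoff is (5/6)·6 + (1/6)·9 = 13/2.
The receiver minimizes the server's payoff; the smallest is 13/2, so the best response is Right.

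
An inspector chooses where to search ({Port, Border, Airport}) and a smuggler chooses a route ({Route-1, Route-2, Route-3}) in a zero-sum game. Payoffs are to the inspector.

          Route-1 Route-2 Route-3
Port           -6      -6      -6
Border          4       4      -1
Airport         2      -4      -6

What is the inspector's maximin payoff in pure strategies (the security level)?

Row minima: Port → -6, Border → -1, Airport → -6.
The best of these is -1.

-1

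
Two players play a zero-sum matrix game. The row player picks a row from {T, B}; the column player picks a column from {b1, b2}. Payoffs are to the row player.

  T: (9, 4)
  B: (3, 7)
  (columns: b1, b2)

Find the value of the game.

Row minima: T → 4, B → 3; maximin = 4.
Column maxima: b1 → 9, b2 → 7; minimax = 7.
4 ≠ 7, so there is no saddle point; optimal play is mixed.
Let the row player play T with probability p. Expected payoff against b1: 9p + 3(1−p) = 6p + 3; against b2: 4p + 7(1−p) = −3p + 7.
Setting these equal: 6p + 3 = −3p + 7 ⇒ 9p = 4 ⇒ p = 4/9, and the value is (6)·(4/9) + 3 = 17/3.
For the column player: with q = P(b1), equating T's and B's payoffs gives 5q + 4 = −4q + 7 ⇒ q = 1/3.

17/3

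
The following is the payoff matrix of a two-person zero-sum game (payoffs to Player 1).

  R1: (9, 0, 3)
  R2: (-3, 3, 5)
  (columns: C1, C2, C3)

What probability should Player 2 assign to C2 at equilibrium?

4/5

Row minima: R1 → 0, R2 → -3; maximin = 0.
Column maxima: C1 → 9, C2 → 3, C3 → 5; minimax = 3.
0 ≠ 3, so there is no saddle point; optimal play is mixed.
C3 is strictly dominated by C2 (it gives Player 1 strictly more in every row), so Player 2 never plays it.
On the remaining 2×2 (R1, R2 vs C1, C2):
Let Player 1 play R1 with probability p. Expected payoff against C1: 9p + (-3)(1−p) = 12p − 3; against C2: 0p + 3(1−p) = −3p + 3.
Setting these equal: 12p − 3 = −3p + 3 ⇒ 15p = 6 ⇒ p = 2/5, and the value is (12)·(2/5) − 3 = 9/5.
For Player 2: with q = P(C1), equating R1's and R2's payoffs gives 9q = −6q + 3 ⇒ q = 1/5.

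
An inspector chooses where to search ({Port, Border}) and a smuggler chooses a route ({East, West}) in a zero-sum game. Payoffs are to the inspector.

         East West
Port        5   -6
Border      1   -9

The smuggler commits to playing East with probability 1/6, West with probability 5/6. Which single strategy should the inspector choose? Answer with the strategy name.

Expected payoff of Port: (1/6)·5 + (5/6)·(-6) = -25/6.
Expected payoff of Border: (1/6)·1 + (5/6)·(-9) = -22/3.
The largest is -25/6, so the inspector's best response is Port.

Port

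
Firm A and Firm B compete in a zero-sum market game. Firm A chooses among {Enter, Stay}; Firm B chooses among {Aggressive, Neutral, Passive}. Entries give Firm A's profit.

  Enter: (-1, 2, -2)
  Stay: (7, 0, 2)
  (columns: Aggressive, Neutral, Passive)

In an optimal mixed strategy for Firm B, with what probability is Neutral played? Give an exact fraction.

2/3

Row minima: Enter → -2, Stay → 0; maximin = 0.
Column maxima: Aggressive → 7, Neutral → 2, Passive → 2; minimax = 2.
0 ≠ 2, so there is no saddle point; optimal play is mixed.
Aggressive is strictly dominated by Passive (it gives Firm A strictly more in every row), so Firm B never plays it.
On the remaining 2×2 (Enter, Stay vs Neutral, Passive):
Let Firm A play Enter with probability p. Expected payoff against Neutral: 2p + 0(1−p) = 2p; against Passive: (-2)p + 2(1−p) = −4p + 2.
Setting these equal: 2p = −4p + 2 ⇒ 6p = 2 ⇒ p = 1/3, and the value is (2)·(1/3) = 2/3.
For Firm B: with q = P(Neutral), equating Enter's and Stay's payoffs gives 4q − 2 = −2q + 2 ⇒ q = 2/3.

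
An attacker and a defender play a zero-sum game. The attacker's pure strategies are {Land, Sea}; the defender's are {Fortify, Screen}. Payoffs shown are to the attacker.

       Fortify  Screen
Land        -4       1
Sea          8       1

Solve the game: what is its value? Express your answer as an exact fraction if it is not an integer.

Row minima: Land → -4, Sea → 1; maximin = 1.
Column maxima: Fortify → 8, Screen → 1; minimax = 1.
Since maximin = minimax = 1, there is a saddle point and the value is 1.

1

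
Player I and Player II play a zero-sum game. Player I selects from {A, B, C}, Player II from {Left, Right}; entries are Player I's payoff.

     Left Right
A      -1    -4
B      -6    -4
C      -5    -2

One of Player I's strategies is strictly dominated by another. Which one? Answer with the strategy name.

B

C gives a strictly higher payoff than B against every column: -5 > -6, -2 > -4.
So B is strictly dominated and Player I never plays it.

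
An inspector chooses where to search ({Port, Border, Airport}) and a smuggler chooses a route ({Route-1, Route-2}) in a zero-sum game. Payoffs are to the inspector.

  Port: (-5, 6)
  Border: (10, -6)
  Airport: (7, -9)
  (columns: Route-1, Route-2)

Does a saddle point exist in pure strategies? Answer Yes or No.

Row minima: Port → -5, Border → -6, Airport → -9; maximin = -5.
Column maxima: Route-1 → 10, Route-2 → 6; minimax = 6.
-5 ≠ 6, so no pure-strategy equilibrium exists.

No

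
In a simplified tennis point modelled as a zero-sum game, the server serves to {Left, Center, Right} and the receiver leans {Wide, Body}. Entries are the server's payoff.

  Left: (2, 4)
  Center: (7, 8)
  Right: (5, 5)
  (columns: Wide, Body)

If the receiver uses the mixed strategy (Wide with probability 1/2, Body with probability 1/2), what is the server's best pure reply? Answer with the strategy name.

Expected payoff of Left: (1/2)·2 + (1/2)·4 = 3.
Expected payoff of Center: (1/2)·7 + (1/2)·8 = 15/2.
Expected payoff of Right: (1/2)·5 + (1/2)·5 = 5.
The largest is 15/2, so the server's best response is Center.

Center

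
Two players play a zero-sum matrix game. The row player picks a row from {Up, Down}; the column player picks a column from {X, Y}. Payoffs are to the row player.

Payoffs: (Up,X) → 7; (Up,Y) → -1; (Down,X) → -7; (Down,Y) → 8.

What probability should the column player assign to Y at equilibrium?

14/23

Row minima: Up → -1, Down → -7; maximin = -1.
Column maxima: X → 7, Y → 8; minimax = 7.
-1 ≠ 7, so there is no saddle point; optimal play is mixed.
Let the row player play Up with probability p. Expected payoff against X: 7p + (-7)(1−p) = 14p − 7; against Y: (-1)p + 8(1−p) = −9p + 8.
Setting these equal: 14p − 7 = −9p + 8 ⇒ 23p = 15 ⇒ p = 15/23, and the value is (14)·(15/23) − 7 = 49/23.
For the column player: with q = P(X), equating Up's and Down's payoffs gives 8q − 1 = −15q + 8 ⇒ q = 9/23.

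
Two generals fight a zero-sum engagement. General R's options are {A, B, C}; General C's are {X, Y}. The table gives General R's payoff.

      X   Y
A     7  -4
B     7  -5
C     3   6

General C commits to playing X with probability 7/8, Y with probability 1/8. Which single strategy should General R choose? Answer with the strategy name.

Expected payoff of A: (7/8)·7 + (1/8)·(-4) = 45/8.
Expected payoff of B: (7/8)·7 + (1/8)·(-5) = 11/2.
Expected payoff of C: (7/8)·3 + (1/8)·6 = 27/8.
The largest is 45/8, so General R's best response is A.

A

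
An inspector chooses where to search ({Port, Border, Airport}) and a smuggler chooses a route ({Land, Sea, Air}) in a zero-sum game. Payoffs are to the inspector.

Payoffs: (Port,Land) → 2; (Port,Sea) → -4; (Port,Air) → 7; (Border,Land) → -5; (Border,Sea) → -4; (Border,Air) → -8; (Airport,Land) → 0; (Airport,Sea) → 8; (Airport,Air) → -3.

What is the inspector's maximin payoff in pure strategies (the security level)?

-3

Row minima: Port → -4, Border → -8, Airport → -3.
The best of these is -3.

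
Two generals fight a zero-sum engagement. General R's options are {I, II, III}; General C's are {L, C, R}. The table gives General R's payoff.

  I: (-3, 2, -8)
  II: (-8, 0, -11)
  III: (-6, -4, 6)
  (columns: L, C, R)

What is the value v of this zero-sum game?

-66/17

Row minima: I → -8, II → -11, III → -6; maximin = -6.
Column maxima: L → -3, C → 2, R → 6; minimax = -3.
-6 ≠ -3, so there is no saddle point; optimal play is mixed.
II is strictly dominated by I, so General R never plays it.
C is strictly dominated by L (it gives General R strictly more in every row), so General C never plays it.
On the remaining 2×2 (I, III vs L, R):
Let General R play I with probability p. Expected payoff against L: (-3)p + (-6)(1−p) = 3p − 6; against R: (-8)p + 6(1−p) = −14p + 6.
Setting these equal: 3p − 6 = −14p + 6 ⇒ 17p = 12 ⇒ p = 12/17, and the value is (3)·(12/17) − 6 = -66/17.
For General C: with q = P(L), equating I's and III's payoffs gives 5q − 8 = −12q + 6 ⇒ q = 14/17.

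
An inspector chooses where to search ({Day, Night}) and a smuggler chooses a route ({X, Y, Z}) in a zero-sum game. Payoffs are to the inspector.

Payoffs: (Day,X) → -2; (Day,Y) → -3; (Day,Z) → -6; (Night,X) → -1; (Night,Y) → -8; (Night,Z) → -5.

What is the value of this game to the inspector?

Row minima: Day → -6, Night → -8; maximin = -6.
Column maxima: X → -1, Y → -3, Z → -5; minimax = -5.
-6 ≠ -5, so there is no saddle point; optimal play is mixed.
X is strictly dominated by Y (it gives the inspector strictly more in every row), so the smuggler never plays it.
On the remaining 2×2 (Day, Night vs Y, Z):
Let the inspector play Day with probability p. Expected payoff against Y: (-3)p + (-8)(1−p) = 5p − 8; against Z: (-6)p + (-5)(1−p) = −p − 5.
Setting these equal: 5p − 8 = −p − 5 ⇒ 6p = 3 ⇒ p = 1/2, and the value is (5)·(1/2) − 8 = -11/2.
For the smuggler: with q = P(Y), equating Day's and Night's payoffs gives 3q − 6 = −3q − 5 ⇒ q = 1/6.

-11/2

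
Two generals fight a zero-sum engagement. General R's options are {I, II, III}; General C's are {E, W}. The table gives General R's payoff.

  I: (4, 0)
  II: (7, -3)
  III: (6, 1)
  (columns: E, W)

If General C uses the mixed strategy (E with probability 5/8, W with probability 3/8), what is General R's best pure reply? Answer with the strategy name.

Expected payoff of I: (5/8)·4 + (3/8)·0 = 5/2.
Expected payoff of II: (5/8)·7 + (3/8)·(-3) = 13/4.
Expected payoff of III: (5/8)·6 + (3/8)·1 = 33/8.
The largest is 33/8, so General R's best response is III.

III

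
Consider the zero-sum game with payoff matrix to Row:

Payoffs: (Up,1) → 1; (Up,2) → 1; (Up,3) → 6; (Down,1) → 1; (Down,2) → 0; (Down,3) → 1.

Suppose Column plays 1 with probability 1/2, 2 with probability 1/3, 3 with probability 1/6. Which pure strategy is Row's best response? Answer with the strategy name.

Expected payoff of Up: (1/2)·1 + (1/3)·1 + (1/6)·6 = 11/6.
Expected payoff of Down: (1/2)·1 + (1/3)·0 + (1/6)·1 = 2/3.
The largest is 11/6, so Row's best response is Up.

Up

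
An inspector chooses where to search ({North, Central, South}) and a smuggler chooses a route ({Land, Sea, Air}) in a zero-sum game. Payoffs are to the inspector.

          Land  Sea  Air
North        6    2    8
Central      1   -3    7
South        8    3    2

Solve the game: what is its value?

Row minima: North → 2, Central → -3, South → 2; maximin = 2.
Column maxima: Land → 8, Sea → 3, Air → 8; minimax = 3.
2 ≠ 3, so there is no saddle point; optimal play is mixed.
Central is strictly dominated by North, so the inspector never plays it.
Land is strictly dominated by Sea (it gives the inspector strictly more in every row), so the smuggler never plays it.
On the remaining 2×2 (North, South vs Sea, Air):
Let the inspector play North with probability p. Expected payoff against Sea: 2p + 3(1−p) = −p + 3; against Air: 8p + 2(1−p) = 6p + 2.
Setting these equal: −p + 3 = 6p + 2 ⇒ −7p = -1 ⇒ p = 1/7, and the value is (-1)·(1/7) + 3 = 20/7.
For the smuggler: with q = P(Sea), equating North's and South's payoffs gives −6q + 8 = q + 2 ⇒ q = 6/7.

20/7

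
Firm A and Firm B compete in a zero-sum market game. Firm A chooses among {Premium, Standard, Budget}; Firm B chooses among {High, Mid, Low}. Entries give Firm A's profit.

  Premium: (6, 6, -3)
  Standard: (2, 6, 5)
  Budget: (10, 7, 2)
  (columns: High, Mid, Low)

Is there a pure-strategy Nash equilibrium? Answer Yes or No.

No

Row minima: Premium → -3, Standard → 2, Budget → 2; maximin = 2.
Column maxima: High → 10, Mid → 7, Low → 5; minimax = 5.
2 ≠ 5, so no pure-strategy equilibrium exists.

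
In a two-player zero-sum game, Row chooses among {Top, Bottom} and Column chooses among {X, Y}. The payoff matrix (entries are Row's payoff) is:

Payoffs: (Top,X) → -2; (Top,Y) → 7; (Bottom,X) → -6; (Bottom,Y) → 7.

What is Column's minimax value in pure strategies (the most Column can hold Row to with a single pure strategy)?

-2

Column maxima: X → -2, Y → 7.
The smallest of these is -2.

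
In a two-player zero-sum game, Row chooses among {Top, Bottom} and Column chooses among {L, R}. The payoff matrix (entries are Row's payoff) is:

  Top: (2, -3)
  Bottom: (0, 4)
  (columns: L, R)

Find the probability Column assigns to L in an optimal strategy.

Row minima: Top → -3, Bottom → 0; maximin = 0.
Column maxima: L → 2, R → 4; minimax = 2.
0 ≠ 2, so there is no saddle point; optimal play is mixed.
Let Row play Top with probability p. Expected payoff against L: 2p + 0(1−p) = 2p; against R: (-3)p + 4(1−p) = −7p + 4.
Setting these equal: 2p = −7p + 4 ⇒ 9p = 4 ⇒ p = 4/9, and the value is (2)·(4/9) = 8/9.
For Column: with q = P(L), equating Top's and Bottom's payoffs gives 5q − 3 = −4q + 4 ⇒ q = 7/9.

7/9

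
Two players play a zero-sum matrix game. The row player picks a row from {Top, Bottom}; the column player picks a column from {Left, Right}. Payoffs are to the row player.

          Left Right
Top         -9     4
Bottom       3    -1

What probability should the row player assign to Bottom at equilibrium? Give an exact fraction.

13/17

Row minima: Top → -9, Bottom → -1; maximin = -1.
Column maxima: Left → 3, Right → 4; minimax = 3.
-1 ≠ 3, so there is no saddle point; optimal play is mixed.
Let the row player play Top with probability p. Expected payoff against Left: (-9)p + 3(1−p) = −12p + 3; against Right: 4p + (-1)(1−p) = 5p − 1.
Setting these equal: −12p + 3 = 5p − 1 ⇒ −17p = -4 ⇒ p = 4/17, and the value is (-12)·(4/17) + 3 = 3/17.
For the column player: with q = P(Left), equating Top's and Bottom's payoffs gives −13q + 4 = 4q − 1 ⇒ q = 5/17.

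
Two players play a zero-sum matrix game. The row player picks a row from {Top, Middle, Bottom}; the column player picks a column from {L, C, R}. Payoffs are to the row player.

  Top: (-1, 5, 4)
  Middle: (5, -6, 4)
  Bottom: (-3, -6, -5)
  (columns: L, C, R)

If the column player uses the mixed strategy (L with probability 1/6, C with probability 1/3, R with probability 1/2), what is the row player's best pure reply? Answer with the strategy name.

Expected payoff of Top: (1/6)·(-1) + (1/3)·5 + (1/2)·4 = 7/2.
Expected payoff of Middle: (1/6)·5 + (1/3)·(-6) + (1/2)·4 = 5/6.
Expected payoff of Bottom: (1/6)·(-3) + (1/3)·(-6) + (1/2)·(-5) = -5.
The largest is 7/2, so the row player's best response is Top.

Top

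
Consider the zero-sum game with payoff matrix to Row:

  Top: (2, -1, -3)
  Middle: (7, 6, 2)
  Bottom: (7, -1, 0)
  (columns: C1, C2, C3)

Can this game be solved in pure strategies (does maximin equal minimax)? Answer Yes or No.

Yes

Row minima: Top → -3, Middle → 2, Bottom → -1; maximin = 2.
Column maxima: C1 → 7, C2 → 6, C3 → 2; minimax = 2.
maximin = minimax = 2, so a saddle point exists.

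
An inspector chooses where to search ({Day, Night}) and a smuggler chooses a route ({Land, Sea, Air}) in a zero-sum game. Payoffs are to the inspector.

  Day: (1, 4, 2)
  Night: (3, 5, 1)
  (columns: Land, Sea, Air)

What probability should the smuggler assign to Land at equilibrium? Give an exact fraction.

1/3

Row minima: Day → 1, Night → 1; maximin = 1.
Column maxima: Land → 3, Sea → 5, Air → 2; minimax = 2.
1 ≠ 2, so there is no saddle point; optimal play is mixed.
Sea is strictly dominated by Land (it gives the inspector strictly more in every row), so the smuggler never plays it.
On the remaining 2×2 (Day, Night vs Land, Air):
Let the inspector play Day with probability p. Expected payoff against Land: 1p + 3(1−p) = −2p + 3; against Air: 2p + 1(1−p) = p + 1.
Setting these equal: −2p + 3 = p + 1 ⇒ −3p = -2 ⇒ p = 2/3, and the value is (-2)·(2/3) + 3 = 5/3.
For the smuggler: with q = P(Land), equating Day's and Night's payoffs gives −q + 2 = 2q + 1 ⇒ q = 1/3.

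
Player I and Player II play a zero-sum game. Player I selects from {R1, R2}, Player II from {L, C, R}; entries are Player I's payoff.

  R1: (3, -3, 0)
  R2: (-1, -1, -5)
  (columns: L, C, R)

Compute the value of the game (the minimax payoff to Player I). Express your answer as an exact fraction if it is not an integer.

-15/7

Row minima: R1 → -3, R2 → -5; maximin = -3.
Column maxima: L → 3, C → -1, R → 0; minimax = -1.
-3 ≠ -1, so there is no saddle point; optimal play is mixed.
L is strictly dominated by R (it gives Player I strictly more in every row), so Player II never plays it.
On the remaining 2×2 (R1, R2 vs C, R):
Let Player I play R1 with probability p. Expected payoff against C: (-3)p + (-1)(1−p) = −2p − 1; against R: 0p + (-5)(1−p) = 5p − 5.
Setting these equal: −2p − 1 = 5p − 5 ⇒ −7p = -4 ⇒ p = 4/7, and the value is (-2)·(4/7) − 1 = -15/7.
For Player II: with q = P(C), equating R1's and R2's payoffs gives −3q = 4q − 5 ⇒ q = 5/7.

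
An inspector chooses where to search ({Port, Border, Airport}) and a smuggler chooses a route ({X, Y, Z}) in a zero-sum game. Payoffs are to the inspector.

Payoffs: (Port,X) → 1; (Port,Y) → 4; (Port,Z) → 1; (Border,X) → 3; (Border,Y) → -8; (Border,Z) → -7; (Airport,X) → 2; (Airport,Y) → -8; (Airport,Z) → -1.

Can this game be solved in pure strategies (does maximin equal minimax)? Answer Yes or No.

Row minima: Port → 1, Border → -8, Airport → -8; maximin = 1.
Column maxima: X → 3, Y → 4, Z → 1; minimax = 1.
maximin = minimax = 1, so a saddle point exists.

Yes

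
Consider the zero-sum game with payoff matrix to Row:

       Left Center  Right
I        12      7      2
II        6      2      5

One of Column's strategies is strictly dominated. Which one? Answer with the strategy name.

Center holds Row's payoff strictly below Left in every row: 7 < 12, 2 < 6.
So Left is strictly dominated for Column.

Left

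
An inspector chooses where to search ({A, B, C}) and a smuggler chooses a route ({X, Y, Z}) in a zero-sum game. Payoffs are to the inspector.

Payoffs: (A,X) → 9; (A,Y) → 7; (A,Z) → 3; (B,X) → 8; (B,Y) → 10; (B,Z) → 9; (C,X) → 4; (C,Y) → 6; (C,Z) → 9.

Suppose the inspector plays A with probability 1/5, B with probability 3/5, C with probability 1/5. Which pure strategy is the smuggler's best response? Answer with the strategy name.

If the smuggler plays X, the inspector's expected payoff is (1/5)·9 + (3/5)·8 + (1/5)·4 = 37/5.
If the smuggler plays Y, the inspector's expected payoff is (1/5)·7 + (3/5)·10 + (1/5)·6 = 43/5.
If the smuggler plays Z, the inspector's expected payoff is (1/5)·3 + (3/5)·9 + (1/5)·9 = 39/5.
The smuggler minimizes the inspector's payoff; the smallest is 37/5, so the best response is X.

X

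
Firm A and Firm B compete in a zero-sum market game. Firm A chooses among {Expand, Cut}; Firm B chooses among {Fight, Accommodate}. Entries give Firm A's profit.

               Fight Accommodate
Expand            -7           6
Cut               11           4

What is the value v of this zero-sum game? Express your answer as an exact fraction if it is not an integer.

47/10

Row minima: Expand → -7, Cut → 4; maximin = 4.
Column maxima: Fight → 11, Accommodate → 6; minimax = 6.
4 ≠ 6, so there is no saddle point; optimal play is mixed.
Let Firm A play Expand with probability p. Expected payoff against Fight: (-7)p + 11(1−p) = −18p + 11; against Accommodate: 6p + 4(1−p) = 2p + 4.
Setting these equal: −18p + 11 = 2p + 4 ⇒ −20p = -7 ⇒ p = 7/20, and the value is (-18)·(7/20) + 11 = 47/10.
For Firm B: with q = P(Fight), equating Expand's and Cut's payoffs gives −13q + 6 = 7q + 4 ⇒ q = 1/10.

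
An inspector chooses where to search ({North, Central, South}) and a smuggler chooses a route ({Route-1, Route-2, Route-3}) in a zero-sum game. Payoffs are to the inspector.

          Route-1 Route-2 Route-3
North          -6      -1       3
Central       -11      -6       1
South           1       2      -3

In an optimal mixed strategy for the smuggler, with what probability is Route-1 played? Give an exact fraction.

6/13

Row minima: North → -6, Central → -11, South → -3; maximin = -3.
Column maxima: Route-1 → 1, Route-2 → 2, Route-3 → 3; minimax = 1.
-3 ≠ 1, so there is no saddle point; optimal play is mixed.
Central is strictly dominated by North, so the inspector never plays it.
Route-2 is strictly dominated by Route-1 (it gives the inspector strictly more in every row), so the smuggler never plays it.
On the remaining 2×2 (North, South vs Route-1, Route-3):
Let the inspector play North with probability p. Expected payoff against Route-1: (-6)p + 1(1−p) = −7p + 1; against Route-3: 3p + (-3)(1−p) = 6p − 3.
Setting these equal: −7p + 1 = 6p − 3 ⇒ −13p = -4 ⇒ p = 4/13, and the value is (-7)·(4/13) + 1 = -15/13.
For the smuggler: with q = P(Route-1), equating North's and South's payoffs gives −9q + 3 = 4q − 3 ⇒ q = 6/13.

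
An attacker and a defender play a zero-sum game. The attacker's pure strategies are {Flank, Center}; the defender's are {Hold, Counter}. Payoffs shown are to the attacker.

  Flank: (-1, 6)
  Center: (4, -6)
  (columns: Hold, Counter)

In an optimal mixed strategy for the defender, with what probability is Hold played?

Row minima: Flank → -1, Center → -6; maximin = -1.
Column maxima: Hold → 4, Counter → 6; minimax = 4.
-1 ≠ 4, so there is no saddle point; optimal play is mixed.
Let the attacker play Flank with probability p. Expected payoff against Hold: (-1)p + 4(1−p) = −5p + 4; against Counter: 6p + (-6)(1−p) = 12p − 6.
Setting these equal: −5p + 4 = 12p − 6 ⇒ −17p = -10 ⇒ p = 10/17, and the value is (-5)·(10/17) + 4 = 18/17.
For the defender: with q = P(Hold), equating Flank's and Center's payoffs gives −7q + 6 = 10q − 6 ⇒ q = 12/17.

12/17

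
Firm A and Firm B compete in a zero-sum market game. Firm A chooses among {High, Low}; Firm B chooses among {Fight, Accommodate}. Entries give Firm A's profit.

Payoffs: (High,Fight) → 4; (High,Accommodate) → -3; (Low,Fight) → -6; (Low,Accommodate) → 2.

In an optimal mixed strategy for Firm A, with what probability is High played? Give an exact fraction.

Row minima: High → -3, Low → -6; maximin = -3.
Column maxima: Fight → 4, Accommodate → 2; minimax = 2.
-3 ≠ 2, so there is no saddle point; optimal play is mixed.
Let Firm A play High with probability p. Expected payoff against Fight: 4p + (-6)(1−p) = 10p − 6; against Accommodate: (-3)p + 2(1−p) = −5p + 2.
Setting these equal: 10p − 6 = −5p + 2 ⇒ 15p = 8 ⇒ p = 8/15, and the value is (10)·(8/15) − 6 = -2/3.
For Firm B: with q = P(Fight), equating High's and Low's payoffs gives 7q − 3 = −8q + 2 ⇒ q = 1/3.

8/15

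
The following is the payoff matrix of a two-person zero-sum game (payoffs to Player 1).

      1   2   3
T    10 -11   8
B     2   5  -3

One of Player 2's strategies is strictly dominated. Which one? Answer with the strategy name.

3 holds Player 1's payoff strictly below 1 in every row: 8 < 10, -3 < 2.
So 1 is strictly dominated for Player 2.

1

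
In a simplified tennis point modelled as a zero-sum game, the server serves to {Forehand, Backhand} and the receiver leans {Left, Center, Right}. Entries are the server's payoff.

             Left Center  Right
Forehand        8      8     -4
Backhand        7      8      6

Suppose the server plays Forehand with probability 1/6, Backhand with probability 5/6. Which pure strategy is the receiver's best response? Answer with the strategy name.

If the receiver plays Left, the server's expected payoff is (1/6)·8 + (5/6)·7 = 43/6.
If the receiver plays Center, the server's expected payoff is (1/6)·8 + (5/6)·8 = 8.
If the receiver plays Right, the server's expected payoff is (1/6)·(-4) + (5/6)·6 = 13/3.
The receiver minimizes the server's payoff; the smallest is 13/3, so the best response is Right.

Right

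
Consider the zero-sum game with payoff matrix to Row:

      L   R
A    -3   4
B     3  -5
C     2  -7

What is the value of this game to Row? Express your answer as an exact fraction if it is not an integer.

-1/5

Row minima: A → -3, B → -5, C → -7; maximin = -3.
Column maxima: L → 3, R → 4; minimax = 3.
-3 ≠ 3, so there is no saddle point; optimal play is mixed.
C is strictly dominated by B, so Row never plays it.
On the remaining 2×2 (A, B vs L, R):
Let Row play A with probability p. Expected payoff against L: (-3)p + 3(1−p) = −6p + 3; against R: 4p + (-5)(1−p) = 9p − 5.
Setting these equal: −6p + 3 = 9p − 5 ⇒ −15p = -8 ⇒ p = 8/15, and the value is (-6)·(8/15) + 3 = -1/5.
For Column: with q = P(L), equating A's and B's payoffs gives −7q + 4 = 8q − 5 ⇒ q = 3/5.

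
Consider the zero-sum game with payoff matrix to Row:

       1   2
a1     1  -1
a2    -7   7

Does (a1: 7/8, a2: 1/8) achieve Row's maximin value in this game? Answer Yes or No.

Yes

Against 1 this mix gives (7/8)·1 + (1/8)·(-7) = 0.
Against 2 this mix gives (7/8)·(-1) + (1/8)·7 = 0.
All of Column's active replies (1, 2) yield 0, and no column does worse for Row. The mix makes Column indifferent and guarantees 0, so it is optimal.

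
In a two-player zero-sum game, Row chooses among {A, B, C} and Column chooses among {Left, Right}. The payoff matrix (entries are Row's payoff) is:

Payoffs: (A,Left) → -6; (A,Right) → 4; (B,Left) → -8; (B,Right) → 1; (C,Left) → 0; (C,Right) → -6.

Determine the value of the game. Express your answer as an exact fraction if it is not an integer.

Row minima: A → -6, B → -8, C → -6; maximin = -6.
Column maxima: Left → 0, Right → 4; minimax = 0.
-6 ≠ 0, so there is no saddle point; optimal play is mixed.
B is strictly dominated by A, so Row never plays it.
On the remaining 2×2 (A, C vs Left, Right):
Let Row play A with probability p. Expected payoff against Left: (-6)p + 0(1−p) = −6p; against Right: 4p + (-6)(1−p) = 10p − 6.
Setting these equal: −6p = 10p − 6 ⇒ −16p = -6 ⇒ p = 3/8, and the value is (-6)·(3/8) = -9/4.
For Column: with q = P(Left), equating A's and C's payoffs gives −10q + 4 = 6q − 6 ⇒ q = 5/8.

-9/4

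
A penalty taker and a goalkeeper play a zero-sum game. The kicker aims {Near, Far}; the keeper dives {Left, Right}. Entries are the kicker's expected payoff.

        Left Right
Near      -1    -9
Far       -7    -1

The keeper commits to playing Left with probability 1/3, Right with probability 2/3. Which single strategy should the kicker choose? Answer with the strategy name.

Far

Expected payoff of Near: (1/3)·(-1) + (2/3)·(-9) = -19/3.
Expected payoff of Far: (1/3)·(-7) + (2/3)·(-1) = -3.
The largest is -3, so the kicker's best response is Far.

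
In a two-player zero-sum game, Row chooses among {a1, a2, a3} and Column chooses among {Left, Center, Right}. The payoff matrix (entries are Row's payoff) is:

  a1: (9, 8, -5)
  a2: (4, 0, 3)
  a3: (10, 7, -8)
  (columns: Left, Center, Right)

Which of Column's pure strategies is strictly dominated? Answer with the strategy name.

Left

Center holds Row's payoff strictly below Left in every row: 8 < 9, 0 < 4, 7 < 10.
So Left is strictly dominated for Column.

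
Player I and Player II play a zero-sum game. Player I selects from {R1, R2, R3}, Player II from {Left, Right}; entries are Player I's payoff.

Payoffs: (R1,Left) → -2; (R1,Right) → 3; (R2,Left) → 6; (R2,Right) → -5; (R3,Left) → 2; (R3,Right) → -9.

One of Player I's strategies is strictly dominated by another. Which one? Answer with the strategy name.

R3

R2 gives a strictly higher payoff than R3 against every column: 6 > 2, -5 > -9.
So R3 is strictly dominated and Player I never plays it.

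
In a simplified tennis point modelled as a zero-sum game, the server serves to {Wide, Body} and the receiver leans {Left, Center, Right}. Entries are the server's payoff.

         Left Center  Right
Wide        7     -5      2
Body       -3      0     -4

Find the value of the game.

-20/11

Row minima: Wide → -5, Body → -4; maximin = -4.
Column maxima: Left → 7, Center → 0, Right → 2; minimax = 0.
-4 ≠ 0, so there is no saddle point; optimal play is mixed.
Left is strictly dominated by Right (it gives the server strictly more in every row), so the receiver never plays it.
On the remaining 2×2 (Wide, Body vs Center, Right):
Let the server play Wide with probability p. Expected payoff against Center: (-5)p + 0(1−p) = −5p; against Right: 2p + (-4)(1−p) = 6p − 4.
Setting these equal: −5p = 6p − 4 ⇒ −11p = -4 ⇒ p = 4/11, and the value is (-5)·(4/11) = -20/11.
For the receiver: with q = P(Center), equating Wide's and Body's payoffs gives −7q + 2 = 4q − 4 ⇒ q = 6/11.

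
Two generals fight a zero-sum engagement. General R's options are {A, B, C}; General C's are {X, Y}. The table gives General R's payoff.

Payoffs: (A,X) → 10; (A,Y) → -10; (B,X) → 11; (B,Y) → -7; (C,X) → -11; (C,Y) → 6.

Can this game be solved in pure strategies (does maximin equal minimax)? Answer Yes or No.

Row minima: A → -10, B → -7, C → -11; maximin = -7.
Column maxima: X → 11, Y → 6; minimax = 6.
-7 ≠ 6, so no pure-strategy equilibrium exists.

No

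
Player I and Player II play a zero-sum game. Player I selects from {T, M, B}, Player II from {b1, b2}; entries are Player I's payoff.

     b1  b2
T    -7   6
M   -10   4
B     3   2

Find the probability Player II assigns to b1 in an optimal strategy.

2/7

Row minima: T → -7, M → -10, B → 2; maximin = 2.
Column maxima: b1 → 3, b2 → 6; minimax = 3.
2 ≠ 3, so there is no saddle point; optimal play is mixed.
M is strictly dominated by T, so Player I never plays it.
On the remaining 2×2 (T, B vs b1, b2):
Let Player I play T with probability p. Expected payoff against b1: (-7)p + 3(1−p) = −10p + 3; against b2: 6p + 2(1−p) = 4p + 2.
Setting these equal: −10p + 3 = 4p + 2 ⇒ −14p = -1 ⇒ p = 1/14, and the value is (-10)·(1/14) + 3 = 16/7.
For Player II: with q = P(b1), equating T's and B's payoffs gives −13q + 6 = q + 2 ⇒ q = 2/7.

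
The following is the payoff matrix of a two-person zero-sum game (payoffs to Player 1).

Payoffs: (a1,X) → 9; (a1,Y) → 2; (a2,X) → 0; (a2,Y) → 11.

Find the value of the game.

Row minima: a1 → 2, a2 → 0; maximin = 2.
Column maxima: X → 9, Y → 11; minimax = 9.
2 ≠ 9, so there is no saddle point; optimal play is mixed.
Let Player 1 play a1 with probability p. Expected payoff against X: 9p + 0(1−p) = 9p; against Y: 2p + 11(1−p) = −9p + 11.
Setting these equal: 9p = −9p + 11 ⇒ 18p = 11 ⇒ p = 11/18, and the value is (9)·(11/18) = 11/2.
For Player 2: with q = P(X), equating a1's and a2's payoffs gives 7q + 2 = −11q + 11 ⇒ q = 1/2.

11/2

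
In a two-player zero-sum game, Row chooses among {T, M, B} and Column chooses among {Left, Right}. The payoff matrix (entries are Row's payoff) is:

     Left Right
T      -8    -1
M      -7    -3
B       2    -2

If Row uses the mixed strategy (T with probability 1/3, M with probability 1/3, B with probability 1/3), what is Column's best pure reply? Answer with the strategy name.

If Column plays Left, Row's expected payoff is (1/3)·(-8) + (1/3)·(-7) + (1/3)·2 = -13/3.
If Column plays Right, Row's expected payoff is (1/3)·(-1) + (1/3)·(-3) + (1/3)·(-2) = -2.
Column minimizes Row's payoff; the smallest is -13/3, so the best response is Left.

Left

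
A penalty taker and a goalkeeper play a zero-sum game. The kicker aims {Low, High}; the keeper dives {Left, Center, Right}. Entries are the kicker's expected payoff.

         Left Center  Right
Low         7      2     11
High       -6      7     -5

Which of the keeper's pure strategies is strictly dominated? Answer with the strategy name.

Left holds the kicker's payoff strictly below Right in every row: 7 < 11, -6 < -5.
So Right is strictly dominated for the keeper.

Right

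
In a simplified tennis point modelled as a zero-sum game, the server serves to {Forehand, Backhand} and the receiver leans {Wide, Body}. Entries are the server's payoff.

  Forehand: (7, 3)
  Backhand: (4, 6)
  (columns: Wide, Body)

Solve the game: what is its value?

Row minima: Forehand → 3, Backhand → 4; maximin = 4.
Column maxima: Wide → 7, Body → 6; minimax = 6.
4 ≠ 6, so there is no saddle point; optimal play is mixed.
Let the server play Forehand with probability p. Expected payoff against Wide: 7p + 4(1−p) = 3p + 4; against Body: 3p + 6(1−p) = −3p + 6.
Setting these equal: 3p + 4 = −3p + 6 ⇒ 6p = 2 ⇒ p = 1/3, and the value is (3)·(1/3) + 4 = 5.
For the receiver: with q = P(Wide), equating Forehand's and Backhand's payoffs gives 4q + 3 = −2q + 6 ⇒ q = 1/2.

5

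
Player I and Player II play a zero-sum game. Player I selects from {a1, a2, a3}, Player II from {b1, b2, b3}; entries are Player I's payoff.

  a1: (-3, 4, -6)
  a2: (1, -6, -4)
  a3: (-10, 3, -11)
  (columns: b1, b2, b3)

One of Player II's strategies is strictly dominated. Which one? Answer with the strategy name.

b1

b3 holds Player I's payoff strictly below b1 in every row: -6 < -3, -4 < 1, -11 < -10.
So b1 is strictly dominated for Player II.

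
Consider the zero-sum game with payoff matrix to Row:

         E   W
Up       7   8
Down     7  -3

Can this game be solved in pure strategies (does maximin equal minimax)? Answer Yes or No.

Yes

Row minima: Up → 7, Down → -3; maximin = 7.
Column maxima: E → 7, W → 8; minimax = 7.
maximin = minimax = 7, so a saddle point exists.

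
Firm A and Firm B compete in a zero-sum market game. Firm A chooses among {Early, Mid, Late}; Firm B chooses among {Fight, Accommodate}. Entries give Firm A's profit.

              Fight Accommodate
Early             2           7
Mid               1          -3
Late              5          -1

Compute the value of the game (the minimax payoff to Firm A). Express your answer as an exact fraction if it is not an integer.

37/11

Row minima: Early → 2, Mid → -3, Late → -1; maximin = 2.
Column maxima: Fight → 5, Accommodate → 7; minimax = 5.
2 ≠ 5, so there is no saddle point; optimal play is mixed.
Mid is strictly dominated by Early, so Firm A never plays it.
On the remaining 2×2 (Early, Late vs Fight, Accommodate):
Let Firm A play Early with probability p. Expected payoff against Fight: 2p + 5(1−p) = −3p + 5; against Accommodate: 7p + (-1)(1−p) = 8p − 1.
Setting these equal: −3p + 5 = 8p − 1 ⇒ −11p = -6 ⇒ p = 6/11, and the value is (-3)·(6/11) + 5 = 37/11.
For Firm B: with q = P(Fight), equating Early's and Late's payoffs gives −5q + 7 = 6q − 1 ⇒ q = 8/11.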